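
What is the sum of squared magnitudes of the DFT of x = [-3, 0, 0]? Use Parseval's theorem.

Parseval: Σ|x[n]|² = (1/N)Σ|X[k]|², so Σ|X[k]|² = N·Σ|x[n]|² = 3·9.0000

Σ|X[k]|² = N·Σ|x[n]|² = 3·9.0000 = 27.0000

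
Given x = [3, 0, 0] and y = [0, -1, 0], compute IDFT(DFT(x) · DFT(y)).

(x ⊛ y)[n] = Σ(m=0 to 2) x[m] · y[(n-m) mod 3]

Computing each output sample:
(x ⊛ y)[0] = 0
(x ⊛ y)[1] = -3
(x ⊛ y)[2] = 0

x ⊛ y = [0, -3, 0]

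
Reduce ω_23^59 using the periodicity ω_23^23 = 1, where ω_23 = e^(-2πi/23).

Since ω_23^23 = 1, powers reduce modulo 23.
59 mod 23 = 13
So ω_23^59 = ω_23^13 = e^(-2πi·13/23)

ω_23^59 = ω_23^13 = -0.9172+0.3984i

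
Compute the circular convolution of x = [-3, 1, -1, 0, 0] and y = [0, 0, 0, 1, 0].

(x ⊛ y)[n] = Σ(m=0 to 4) x[m] · y[(n-m) mod 5]

Computing each output sample:
(x ⊛ y)[0] = -1
(x ⊛ y)[1] = 0
(x ⊛ y)[2] = 0
(x ⊛ y)[3] = -3
(x ⊛ y)[4] = 1

x ⊛ y = [-1, 0, 0, -3, 1]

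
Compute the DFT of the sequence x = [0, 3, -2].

X[k] = Σ(n=0 to 2) x[n] · ω_3^(nk)
where ω_3 = e^(-2πi/3)

Computing each X[k]:
X[0] = 1
X[1] = -0.5000-4.3301i
X[2] = -0.5000+4.3301i

X = [1, -0.5000-4.3301i, -0.5000+4.3301i]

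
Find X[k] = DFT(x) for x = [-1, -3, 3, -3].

X[k] = Σ(n=0 to 3) x[n] · ω_4^(nk)
where ω_4 = e^(-2πi/4)

Computing each X[k]:
X[0] = -4
X[1] = -4
X[2] = 8
X[3] = -4

X = [-4, -4, 8, -4]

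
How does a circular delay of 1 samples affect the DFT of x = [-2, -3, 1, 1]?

Time shift by 1: X_shifted[k] = ω_4^(1k) · X[k]
Shifted x = [1, -2, -3, 1]

DFT(x[n-1]) = [-3, 4+3i, -1, 4-3i]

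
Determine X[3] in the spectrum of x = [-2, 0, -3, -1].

X[3] = Σ(n=0 to 3) x[n] · ω_4^(3n) where ω_4 = e^(-2πi/4)
= (-2)·ω_4^0 + (0)·ω_4^3 + (-3)·ω_4^6 + (-1)·ω_4^9

X[3] = 1+1i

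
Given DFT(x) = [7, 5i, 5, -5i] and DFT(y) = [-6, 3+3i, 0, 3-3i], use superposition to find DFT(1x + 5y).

By linearity: DFT(1x + 5y) = 1·DFT(x) + 5·DFT(y)
= 1·[7, 5i, 5, -5i] + 5·[-6, 3+3i, 0, 3-3i]

Computing element-wise:
Z[0] = 1·(7) + 5·(-6) = -23
Z[1] = 1·(5i) + 5·(3+3i) = 15+20i
Z[2] = 1·(5) + 5·(0) = 5
Z[3] = 1·(-5i) + 5·(3-3i) = 15-20i

DFT(1x + 5y) = 1·X + 5·Y = [-23, 15+20i, 5, 15-20i]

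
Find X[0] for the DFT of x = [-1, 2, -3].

X[0] = Σ(n=0 to 2) x[n] · ω_3^0 = Σ x[n]
= (-1) + (2) + (-3)

X[0] = -2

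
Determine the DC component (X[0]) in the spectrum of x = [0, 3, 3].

X[0] = Σ(n=0 to 2) x[n] · ω_3^0 = Σ x[n]
= (0) + (3) + (3)

X[0] = 6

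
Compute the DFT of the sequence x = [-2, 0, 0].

X[k] = Σ(n=0 to 2) x[n] · ω_3^(nk)
where ω_3 = e^(-2πi/3)

Computing each X[k]:
X[0] = -2
X[1] = -2
X[2] = -2

X = [-2, -2, -2]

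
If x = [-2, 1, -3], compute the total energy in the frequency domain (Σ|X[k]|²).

Parseval: Σ|x[n]|² = (1/N)Σ|X[k]|², so Σ|X[k]|² = N·Σ|x[n]|² = 3·14.0000

Σ|X[k]|² = N·Σ|x[n]|² = 3·14.0000 = 42.0000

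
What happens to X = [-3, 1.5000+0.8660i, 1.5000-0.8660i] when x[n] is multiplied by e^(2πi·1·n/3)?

Modulation property: DFT(ω_3^(-1n)·x[n]) = X[(k-1) mod 3], so circularly shift X by 1 positions.

X[k-1] = [1.5000-0.8660i, -3, 1.5000+0.8660i]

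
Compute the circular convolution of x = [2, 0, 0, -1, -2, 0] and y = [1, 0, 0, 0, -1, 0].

(x ⊛ y)[n] = Σ(m=0 to 5) x[m] · y[(n-m) mod 6]

Computing each output sample:
(x ⊛ y)[0] = 2
(x ⊛ y)[1] = 1
(x ⊛ y)[2] = 2
(x ⊛ y)[3] = -1
(x ⊛ y)[4] = -4
(x ⊛ y)[5] = 0

x ⊛ y = [2, 1, 2, -1, -4, 0]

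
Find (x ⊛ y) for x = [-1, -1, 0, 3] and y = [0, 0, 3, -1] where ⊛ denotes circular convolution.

(x ⊛ y)[n] = Σ(m=0 to 3) x[m] · y[(n-m) mod 4]

Computing each output sample:
(x ⊛ y)[0] = 1
(x ⊛ y)[1] = 9
(x ⊛ y)[2] = -6
(x ⊛ y)[3] = -2

x ⊛ y = [1, 9, -6, -2]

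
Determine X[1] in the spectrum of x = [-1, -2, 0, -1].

X[1] = Σ(n=0 to 3) x[n] · ω_4^(1n) where ω_4 = e^(-2πi/4)
= (-1)·ω_4^0 + (-2)·ω_4^1 + (0)·ω_4^2 + (-1)·ω_4^3

X[1] = -1+1i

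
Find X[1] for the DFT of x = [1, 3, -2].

X[1] = Σ(n=0 to 2) x[n] · ω_3^(1n) where ω_3 = e^(-2πi/3)
= (1)·ω_3^0 + (3)·ω_3^1 + (-2)·ω_3^2

X[1] = 0.5000-4.3301i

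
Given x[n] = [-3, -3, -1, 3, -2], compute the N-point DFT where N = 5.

X[k] = Σ(n=0 to 4) x[n] · ω_5^(nk)
where ω_5 = e^(-2πi/5)

Computing each X[k]:
X[0] = -6
X[1] = -6.1631+3.3022i
X[2] = 1.6631-3.2164i
X[3] = 1.6631+3.2164i
X[4] = -6.1631-3.3022i

X = [-6, -6.1631+3.3022i, 1.6631-3.2164i, 1.6631+3.2164i, -6.1631-3.3022i]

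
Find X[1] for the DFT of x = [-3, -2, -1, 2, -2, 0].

X[1] = Σ(n=0 to 5) x[n] · ω_6^(1n) where ω_6 = e^(-2πi/6)
= (-3)·ω_6^0 + (-2)·ω_6^1 + (-1)·ω_6^2 + (2)·ω_6^3 + (-2)·ω_6^4 + (0)·ω_6^5

X[1] = -4.5000+0.8660i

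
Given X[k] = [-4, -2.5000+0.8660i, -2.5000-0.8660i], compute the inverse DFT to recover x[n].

x[n] = (1/3) Σ(k=0 to 2) X[k] · e^(2πikn/3)

Computing each x[n]:
x[0] = -3
x[1] = -1
x[2] = 0

x = [-3, -1, 0]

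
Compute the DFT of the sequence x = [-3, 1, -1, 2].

X[k] = Σ(n=0 to 3) x[n] · ω_4^(nk)
where ω_4 = e^(-2πi/4)

Computing each X[k]:
X[0] = -1
X[1] = -2+1i
X[2] = -7
X[3] = -2-1i

X = [-1, -2+1i, -7, -2-1i]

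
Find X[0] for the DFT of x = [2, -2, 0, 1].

X[0] = Σ(n=0 to 3) x[n] · ω_4^0 = Σ x[n]
= (2) + (-2) + (0) + (1)

X[0] = 1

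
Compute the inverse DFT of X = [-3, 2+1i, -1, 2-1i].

x[n] = (1/4) Σ(k=0 to 3) X[k] · e^(2πikn/4)

Computing each x[n]:
x[0] = 0
x[1] = -1
x[2] = -2
x[3] = 0

x = [0, -1, -2, 0]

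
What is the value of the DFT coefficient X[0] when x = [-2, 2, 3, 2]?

X[0] = Σ(n=0 to 3) x[n] · ω_4^0 = Σ x[n]
= (-2) + (2) + (3) + (2)

X[0] = 5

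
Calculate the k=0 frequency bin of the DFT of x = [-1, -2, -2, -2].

X[0] = Σ(n=0 to 3) x[n] · ω_4^0 = Σ x[n]
= (-1) + (-2) + (-2) + (-2)

X[0] = -7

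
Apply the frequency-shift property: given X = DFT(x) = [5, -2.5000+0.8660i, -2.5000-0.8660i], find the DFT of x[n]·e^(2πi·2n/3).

Modulation property: DFT(ω_3^(-2n)·x[n]) = X[(k-2) mod 3], so circularly shift X by 2 positions.

X[k-2] = [-2.5000+0.8660i, -2.5000-0.8660i, 5]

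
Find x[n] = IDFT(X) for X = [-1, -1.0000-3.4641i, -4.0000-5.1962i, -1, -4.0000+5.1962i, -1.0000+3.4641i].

x[n] = (1/6) Σ(k=0 to 5) X[k] · e^(2πikn/6)

Computing each x[n]:
x[0] = -2
x[1] = 3
x[2] = 0
x[3] = -1
x[4] = 1
x[5] = -2

x = [-2, 3, 0, -1, 1, -2]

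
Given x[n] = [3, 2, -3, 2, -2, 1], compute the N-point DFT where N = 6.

X[k] = Σ(n=0 to 5) x[n] · ω_6^(nk)
where ω_6 = e^(-2πi/6)

Computing each X[k]:
X[0] = 3
X[1] = 5
X[2] = 6.0000-1.7321i
X[3] = -7
X[4] = 6.0000+1.7321i
X[5] = 5

X = [3, 5, 6.0000-1.7321i, -7, 6.0000+1.7321i, 5]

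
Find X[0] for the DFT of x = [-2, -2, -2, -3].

X[0] = Σ(n=0 to 3) x[n] · ω_4^0 = Σ x[n]
= (-2) + (-2) + (-2) + (-3)

X[0] = -9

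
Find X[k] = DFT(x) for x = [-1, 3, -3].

X[k] = Σ(n=0 to 2) x[n] · ω_3^(nk)
where ω_3 = e^(-2πi/3)

Computing each X[k]:
X[0] = -1
X[1] = -1.0000-5.1962i
X[2] = -1.0000+5.1962i

X = [-1, -1.0000-5.1962i, -1.0000+5.1962i]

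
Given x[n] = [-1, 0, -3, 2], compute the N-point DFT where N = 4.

X[k] = Σ(n=0 to 3) x[n] · ω_4^(nk)
where ω_4 = e^(-2πi/4)

Computing each X[k]:
X[0] = -2
X[1] = 2+2i
X[2] = -6
X[3] = 2-2i

X = [-2, 2+2i, -6, 2-2i]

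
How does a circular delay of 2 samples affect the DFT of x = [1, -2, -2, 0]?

Time shift by 2: X_shifted[k] = ω_4^(2k) · X[k]
Shifted x = [-2, 0, 1, -2]

DFT(x[n-2]) = [-3, -3-2i, 1, -3+2i]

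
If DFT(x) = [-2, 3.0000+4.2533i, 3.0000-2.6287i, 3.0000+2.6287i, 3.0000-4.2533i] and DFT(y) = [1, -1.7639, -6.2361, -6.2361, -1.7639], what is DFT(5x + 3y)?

By linearity: DFT(5x + 3y) = 5·DFT(x) + 3·DFT(y)
= 5·[-2, 3.0000+4.2533i, 3.0000-2.6287i, 3.0000+2.6287i, 3.0000-4.2533i] + 3·[1, -1.7639, -6.2361, -6.2361, -1.7639]

Computing element-wise:
Z[0] = 5·(-2) + 3·(1) = -7
Z[1] = 5·(3.0000+4.2533i) + 3·(-1.7639) = 9.7083+21.2665i
Z[2] = 5·(3.0000-2.6287i) + 3·(-6.2361) = -3.7083-13.1435i
Z[3] = 5·(3.0000+2.6287i) + 3·(-6.2361) = -3.7083+13.1435i
Z[4] = 5·(3.0000-4.2533i) + 3·(-1.7639) = 9.7083-21.2665i

DFT(5x + 3y) = 5·X + 3·Y = [-7, 9.7083+21.2665i, -3.7083-13.1435i, -3.7083+13.1435i, 9.7083-21.2665i]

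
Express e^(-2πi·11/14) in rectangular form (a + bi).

ω_14^11 = e^(-2πi·11/14)
= cos(-2π·11/14) + i·sin(-2π·11/14)
= cos(-22π/14) + i·sin(-22π/14)

ω_14^11 = cos(-22π/14) + i·sin(-22π/14) = 0.2225+0.9749i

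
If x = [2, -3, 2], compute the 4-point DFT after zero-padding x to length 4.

Original 3-point DFT: [1, 2.5000+4.3301i, 2.5000-4.3301i]
Zero-padded 4-point DFT provides frequency interpolation.

DFT_4([x, 0, ...]) = [1, 3i, 7, -3i]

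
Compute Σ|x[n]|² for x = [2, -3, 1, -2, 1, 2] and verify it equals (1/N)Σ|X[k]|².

Time domain:
Σ|x[n]|² = |2|² + |-3|² + |1|² + |-2|² + |1|² + |2|² = 23.0000

Frequency domain:
(1/6)Σ|X[k]|² = (1/6)(|1|² + |2.5000+4.3301i|² + |-0.5000+4.3301i|² + |7|² + |-0.5000-4.3301i|² + |2.5000-4.3301i|²) = (1/6)·138.0000 = 23.0000

Both sides agree, confirming Parseval's theorem.

Σ|x[n]|² = (1/N)Σ|X[k]|² = 23.0000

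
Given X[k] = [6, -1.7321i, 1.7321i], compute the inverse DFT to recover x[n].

x[n] = (1/3) Σ(k=0 to 2) X[k] · e^(2πikn/3)

Computing each x[n]:
x[0] = 2
x[1] = 3
x[2] = 1

x = [2, 3, 1]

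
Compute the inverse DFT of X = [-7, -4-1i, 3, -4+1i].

x[n] = (1/4) Σ(k=0 to 3) X[k] · e^(2πikn/4)

Computing each x[n]:
x[0] = -3
x[1] = -2
x[2] = 1
x[3] = -3

x = [-3, -2, 1, -3]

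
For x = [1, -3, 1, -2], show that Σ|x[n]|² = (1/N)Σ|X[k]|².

Time domain:
Σ|x[n]|² = |1|² + |-3|² + |1|² + |-2|² = 15.0000

Frequency domain:
(1/4)Σ|X[k]|² = (1/4)(|-3|² + |1i|² + |7|² + |-1i|²) = (1/4)·60.0000 = 15.0000

Both sides agree, confirming Parseval's theorem.

Σ|x[n]|² = (1/N)Σ|X[k]|² = 15.0000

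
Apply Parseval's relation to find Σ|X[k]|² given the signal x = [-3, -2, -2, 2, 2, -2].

Parseval: Σ|x[n]|² = (1/N)Σ|X[k]|², so Σ|X[k]|² = N·Σ|x[n]|² = 6·29.0000

Σ|X[k]|² = N·Σ|x[n]|² = 6·29.0000 = 174.0000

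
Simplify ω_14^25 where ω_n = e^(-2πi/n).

Since ω_14^14 = 1, powers reduce modulo 14.
25 mod 14 = 11
So ω_14^25 = ω_14^11 = e^(-2πi·11/14)

ω_14^25 = ω_14^11 = 0.2225+0.9749i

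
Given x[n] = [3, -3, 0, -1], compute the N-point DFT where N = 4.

X[k] = Σ(n=0 to 3) x[n] · ω_4^(nk)
where ω_4 = e^(-2πi/4)

Computing each X[k]:
X[0] = -1
X[1] = 3+2i
X[2] = 7
X[3] = 3-2i

X = [-1, 3+2i, 7, 3-2i]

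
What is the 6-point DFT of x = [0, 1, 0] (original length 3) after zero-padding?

Original 3-point DFT: [1, -0.5000-0.8660i, -0.5000+0.8660i]
Zero-padded 6-point DFT provides frequency interpolation.

DFT_6([x, 0, ...]) = [1, 0.5000-0.8660i, -0.5000-0.8660i, -1, -0.5000+0.8660i, 0.5000+0.8660i]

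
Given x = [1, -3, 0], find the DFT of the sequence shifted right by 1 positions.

Time shift by 1: X_shifted[k] = ω_3^(1k) · X[k]
Shifted x = [0, 1, -3]

DFT(x[n-1]) = [-2, 1.0000-3.4641i, 1.0000+3.4641i]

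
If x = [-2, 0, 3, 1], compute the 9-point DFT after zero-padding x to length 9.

Original 4-point DFT: [2, -5+1i, 0, -5-1i]
Zero-padded 9-point DFT provides frequency interpolation.

DFT_9([x, 0, ...]) = [2, -1.9791-3.8204i, -5.3191-0.1600i, -2.5000+2.5981i, -0.2019+1.0623i, -0.2019-1.0623i, -2.5000-2.5981i, -5.3191+0.1600i, -1.9791+3.8204i]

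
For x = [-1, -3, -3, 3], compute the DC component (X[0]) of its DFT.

X[0] = Σ(n=0 to 3) x[n] · ω_4^0 = Σ x[n]
= (-1) + (-3) + (-3) + (3)

X[0] = -4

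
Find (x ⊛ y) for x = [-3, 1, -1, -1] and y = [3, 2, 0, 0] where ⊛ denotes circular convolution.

(x ⊛ y)[n] = Σ(m=0 to 3) x[m] · y[(n-m) mod 4]

Computing each output sample:
(x ⊛ y)[0] = -11
(x ⊛ y)[1] = -3
(x ⊛ y)[2] = -1
(x ⊛ y)[3] = -5

x ⊛ y = [-11, -3, -1, -5]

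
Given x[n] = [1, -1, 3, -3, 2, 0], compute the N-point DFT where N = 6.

X[k] = Σ(n=0 to 5) x[n] · ω_6^(nk)
where ω_6 = e^(-2πi/6)

Computing each X[k]:
X[0] = 2
X[1] = 1
X[2] = -4.0000+1.7321i
X[3] = 10
X[4] = -4.0000-1.7321i
X[5] = 1

X = [2, 1, -4.0000+1.7321i, 10, -4.0000-1.7321i, 1]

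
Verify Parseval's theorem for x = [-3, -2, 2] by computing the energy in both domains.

Time domain:
Σ|x[n]|² = |-3|² + |-2|² + |2|² = 17.0000

Frequency domain:
(1/3)Σ|X[k]|² = (1/3)(|-3|² + |-3.0000+3.4641i|² + |-3.0000-3.4641i|²) = (1/3)·51.0000 = 17.0000

Both sides agree, confirming Parseval's theorem.

Σ|x[n]|² = (1/N)Σ|X[k]|² = 17.0000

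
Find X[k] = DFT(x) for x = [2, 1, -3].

X[k] = Σ(n=0 to 2) x[n] · ω_3^(nk)
where ω_3 = e^(-2πi/3)

Computing each X[k]:
X[0] = 0
X[1] = 3.0000-3.4641i
X[2] = 3.0000+3.4641i

X = [0, 3.0000-3.4641i, 3.0000+3.4641i]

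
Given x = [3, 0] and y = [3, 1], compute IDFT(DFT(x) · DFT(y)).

(x ⊛ y)[n] = Σ(m=0 to 1) x[m] · y[(n-m) mod 2]

Computing each output sample:
(x ⊛ y)[0] = 9
(x ⊛ y)[1] = 3

x ⊛ y = [9, 3]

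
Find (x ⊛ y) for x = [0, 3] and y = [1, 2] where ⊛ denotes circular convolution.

(x ⊛ y)[n] = Σ(m=0 to 1) x[m] · y[(n-m) mod 2]

Computing each output sample:
(x ⊛ y)[0] = 6
(x ⊛ y)[1] = 3

x ⊛ y = [6, 3]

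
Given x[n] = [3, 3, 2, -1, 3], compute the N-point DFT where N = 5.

X[k] = Σ(n=0 to 4) x[n] · ω_5^(nk)
where ω_5 = e^(-2πi/5)

Computing each X[k]:
X[0] = 10
X[1] = 4.0451-1.7634i
X[2] = -1.5451+2.8532i
X[3] = -1.5451-2.8532i
X[4] = 4.0451+1.7634i

X = [10, 4.0451-1.7634i, -1.5451+2.8532i, -1.5451-2.8532i, 4.0451+1.7634i]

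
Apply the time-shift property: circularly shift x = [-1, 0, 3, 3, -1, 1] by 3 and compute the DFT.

Time shift by 3: X_shifted[k] = ω_6^(3k) · X[k]
Shifted x = [3, -1, 1, -1, 0, 3]

DFT(x[n-3]) = [5, 4.5000+2.5981i, 0.5000+4.3301i, 3, 0.5000-4.3301i, 4.5000-2.5981i]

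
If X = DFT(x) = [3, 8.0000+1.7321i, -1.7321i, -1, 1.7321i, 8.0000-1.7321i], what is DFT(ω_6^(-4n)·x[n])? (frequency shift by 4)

Modulation property: DFT(ω_6^(-4n)·x[n]) = X[(k-4) mod 6], so circularly shift X by 4 positions.

X[k-4] = [-1.7321i, -1, 1.7321i, 8.0000-1.7321i, 3, 8.0000+1.7321i]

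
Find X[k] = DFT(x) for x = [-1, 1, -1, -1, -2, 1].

X[k] = Σ(n=0 to 5) x[n] · ω_6^(nk)
where ω_6 = e^(-2πi/6)

Computing each X[k]:
X[0] = -3
X[1] = 2.5000-0.8660i
X[2] = -1.5000+0.8660i
X[3] = -5
X[4] = -1.5000-0.8660i
X[5] = 2.5000+0.8660i

X = [-3, 2.5000-0.8660i, -1.5000+0.8660i, -5, -1.5000-0.8660i, 2.5000+0.8660i]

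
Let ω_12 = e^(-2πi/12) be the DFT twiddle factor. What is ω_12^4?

ω_12^4 = e^(-2πi·4/12)
= cos(-2π·4/12) + i·sin(-2π·4/12)
= cos(-8π/12) + i·sin(-8π/12)

ω_12^4 = cos(-8π/12) + i·sin(-8π/12) = -0.5000-0.8660i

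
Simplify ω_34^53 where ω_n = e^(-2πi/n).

Since ω_34^34 = 1, powers reduce modulo 34.
53 mod 34 = 19
So ω_34^53 = ω_34^19 = e^(-2πi·19/34)

ω_34^53 = ω_34^19 = -0.9325+0.3612i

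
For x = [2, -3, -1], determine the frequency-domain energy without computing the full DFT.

Parseval: Σ|x[n]|² = (1/N)Σ|X[k]|², so Σ|X[k]|² = N·Σ|x[n]|² = 3·14.0000

Σ|X[k]|² = N·Σ|x[n]|² = 3·14.0000 = 42.0000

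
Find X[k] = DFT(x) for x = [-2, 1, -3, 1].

X[k] = Σ(n=0 to 3) x[n] · ω_4^(nk)
where ω_4 = e^(-2πi/4)

Computing each X[k]:
X[0] = -3
X[1] = 1
X[2] = -7
X[3] = 1

X = [-3, 1, -7, 1]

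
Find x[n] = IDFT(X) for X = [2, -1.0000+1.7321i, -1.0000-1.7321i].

x[n] = (1/3) Σ(k=0 to 2) X[k] · e^(2πikn/3)

Computing each x[n]:
x[0] = 0
x[1] = 0
x[2] = 2

x = [0, 0, 2]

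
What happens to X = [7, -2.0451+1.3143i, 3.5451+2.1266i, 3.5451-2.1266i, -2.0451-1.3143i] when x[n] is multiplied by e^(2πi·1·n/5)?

Modulation property: DFT(ω_5^(-1n)·x[n]) = X[(k-1) mod 5], so circularly shift X by 1 positions.

X[k-1] = [-2.0451-1.3143i, 7, -2.0451+1.3143i, 3.5451+2.1266i, 3.5451-2.1266i]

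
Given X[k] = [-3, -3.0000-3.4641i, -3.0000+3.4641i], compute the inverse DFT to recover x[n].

x[n] = (1/3) Σ(k=0 to 2) X[k] · e^(2πikn/3)

Computing each x[n]:
x[0] = -3
x[1] = 2
x[2] = -2

x = [-3, 2, -2]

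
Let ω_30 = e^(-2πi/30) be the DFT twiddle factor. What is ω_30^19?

ω_30^19 = e^(-2πi·19/30)
= cos(-2π·19/30) + i·sin(-2π·19/30)
= cos(-38π/30) + i·sin(-38π/30)

ω_30^19 = cos(-38π/30) + i·sin(-38π/30) = -0.6691+0.7431i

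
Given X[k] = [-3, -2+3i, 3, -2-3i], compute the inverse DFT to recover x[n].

x[n] = (1/4) Σ(k=0 to 3) X[k] · e^(2πikn/4)

Computing each x[n]:
x[0] = -1
x[1] = -3
x[2] = 1
x[3] = 0

x = [-1, -3, 1, 0]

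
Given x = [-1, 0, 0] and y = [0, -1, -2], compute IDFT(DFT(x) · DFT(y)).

(x ⊛ y)[n] = Σ(m=0 to 2) x[m] · y[(n-m) mod 3]

Computing each output sample:
(x ⊛ y)[0] = 0
(x ⊛ y)[1] = 1
(x ⊛ y)[2] = 2

x ⊛ y = [0, 1, 2]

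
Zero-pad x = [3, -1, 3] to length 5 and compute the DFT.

Original 3-point DFT: [5, 2.0000+3.4641i, 2.0000-3.4641i]
Zero-padded 5-point DFT provides frequency interpolation.

DFT_5([x, 0, ...]) = [5, 0.2639-0.8123i, 4.7361+3.4410i, 4.7361-3.4410i, 0.2639+0.8123i]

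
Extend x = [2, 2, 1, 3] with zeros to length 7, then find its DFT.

Original 4-point DFT: [8, 1+1i, -2, 1-1i]
Zero-padded 7-point DFT provides frequency interpolation.

DFT_7([x, 0, ...]) = [8, 0.3216-3.8402i, 2.5245+0.8295i, 0.1540-3.0107i, 0.1540+3.0107i, 2.5245-0.8295i, 0.3216+3.8402i]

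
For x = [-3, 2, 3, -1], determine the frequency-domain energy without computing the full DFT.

Parseval: Σ|x[n]|² = (1/N)Σ|X[k]|², so Σ|X[k]|² = N·Σ|x[n]|² = 4·23.0000

Σ|X[k]|² = N·Σ|x[n]|² = 4·23.0000 = 92.0000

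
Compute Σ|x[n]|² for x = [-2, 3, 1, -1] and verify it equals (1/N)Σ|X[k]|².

Time domain:
Σ|x[n]|² = |-2|² + |3|² + |1|² + |-1|² = 15.0000

Frequency domain:
(1/4)Σ|X[k]|² = (1/4)(|1|² + |-3-4i|² + |-3|² + |-3+4i|²) = (1/4)·60.0000 = 15.0000

Both sides agree, confirming Parseval's theorem.

Σ|x[n]|² = (1/N)Σ|X[k]|² = 15.0000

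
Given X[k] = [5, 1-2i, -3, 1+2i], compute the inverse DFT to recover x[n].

x[n] = (1/4) Σ(k=0 to 3) X[k] · e^(2πikn/4)

Computing each x[n]:
x[0] = 1
x[1] = 3
x[2] = 0
x[3] = 1

x = [1, 3, 0, 1]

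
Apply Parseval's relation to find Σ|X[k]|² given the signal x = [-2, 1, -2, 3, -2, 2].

Parseval: Σ|x[n]|² = (1/N)Σ|X[k]|², so Σ|X[k]|² = N·Σ|x[n]|² = 6·26.0000

Σ|X[k]|² = N·Σ|x[n]|² = 6·26.0000 = 156.0000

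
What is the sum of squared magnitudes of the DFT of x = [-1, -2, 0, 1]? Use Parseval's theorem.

Parseval: Σ|x[n]|² = (1/N)Σ|X[k]|², so Σ|X[k]|² = N·Σ|x[n]|² = 4·6.0000

Σ|X[k]|² = N·Σ|x[n]|² = 4·6.0000 = 24.0000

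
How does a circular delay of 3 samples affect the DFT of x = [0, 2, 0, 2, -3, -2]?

Time shift by 3: X_shifted[k] = ω_6^(3k) · X[k]
Shifted x = [2, -3, -2, 0, 2, 0]

DFT(x[n-3]) = [-1, 0.5000+6.0622i, 3.5000-0.8660i, 5, 3.5000+0.8660i, 0.5000-6.0622i]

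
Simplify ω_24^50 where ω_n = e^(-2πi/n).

Since ω_24^24 = 1, powers reduce modulo 24.
50 mod 24 = 2
So ω_24^50 = ω_24^2 = e^(-2πi·2/24)

ω_24^50 = ω_24^2 = 0.8660-0.5000i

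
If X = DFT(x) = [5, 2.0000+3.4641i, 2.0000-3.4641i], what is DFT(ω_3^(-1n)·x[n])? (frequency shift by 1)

Modulation property: DFT(ω_3^(-1n)·x[n]) = X[(k-1) mod 3], so circularly shift X by 1 positions.

X[k-1] = [2.0000-3.4641i, 5, 2.0000+3.4641i]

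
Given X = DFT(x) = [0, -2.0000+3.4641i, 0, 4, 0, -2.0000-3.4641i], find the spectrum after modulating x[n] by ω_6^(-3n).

Modulation property: DFT(ω_6^(-3n)·x[n]) = X[(k-3) mod 6], so circularly shift X by 3 positions.

X[k-3] = [4, 0, -2.0000-3.4641i, 0, -2.0000+3.4641i, 0]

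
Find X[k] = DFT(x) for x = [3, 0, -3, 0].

X[k] = Σ(n=0 to 3) x[n] · ω_4^(nk)
where ω_4 = e^(-2πi/4)

Computing each X[k]:
X[0] = 0
X[1] = 6
X[2] = 0
X[3] = 6

X = [0, 6, 0, 6]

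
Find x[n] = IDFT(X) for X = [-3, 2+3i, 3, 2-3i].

x[n] = (1/4) Σ(k=0 to 3) X[k] · e^(2πikn/4)

Computing each x[n]:
x[0] = 1
x[1] = -3
x[2] = -1
x[3] = 0

x = [1, -3, -1, 0]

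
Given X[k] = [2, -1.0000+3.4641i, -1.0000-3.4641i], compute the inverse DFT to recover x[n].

x[n] = (1/3) Σ(k=0 to 2) X[k] · e^(2πikn/3)

Computing each x[n]:
x[0] = 0
x[1] = -1
x[2] = 3

x = [0, -1, 3]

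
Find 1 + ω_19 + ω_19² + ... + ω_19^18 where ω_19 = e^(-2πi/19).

Sum of all nth roots of unity equals 0 for n > 1 (geometric series with r ≠ 1).

0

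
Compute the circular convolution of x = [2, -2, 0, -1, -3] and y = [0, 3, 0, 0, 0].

(x ⊛ y)[n] = Σ(m=0 to 4) x[m] · y[(n-m) mod 5]

Computing each output sample:
(x ⊛ y)[0] = -9
(x ⊛ y)[1] = 6
(x ⊛ y)[2] = -6
(x ⊛ y)[3] = 0
(x ⊛ y)[4] = -3

x ⊛ y = [-9, 6, -6, 0, -3]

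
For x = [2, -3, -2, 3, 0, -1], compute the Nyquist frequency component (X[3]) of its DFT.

X[3] = Σ(n=0 to 5) x[n] · ω_6^(3n) where ω_6 = e^(-2πi/6)
= (2)·ω_6^0 + (-3)·ω_6^3 + (-2)·ω_6^6 + (3)·ω_6^9 + (0)·ω_6^12 + (-1)·ω_6^15

X[3] = 1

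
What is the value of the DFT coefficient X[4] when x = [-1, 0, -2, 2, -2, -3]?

X[4] = Σ(n=0 to 5) x[n] · ω_6^(4n) where ω_6 = e^(-2πi/6)
= (-1)·ω_6^0 + (0)·ω_6^4 + (-2)·ω_6^8 + (2)·ω_6^12 + (-2)·ω_6^16 + (-3)·ω_6^20

X[4] = 4.5000+2.5981i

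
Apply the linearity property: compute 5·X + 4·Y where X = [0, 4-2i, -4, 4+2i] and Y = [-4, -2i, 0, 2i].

By linearity: DFT(5x + 4y) = 5·DFT(x) + 4·DFT(y)
= 5·[0, 4-2i, -4, 4+2i] + 4·[-4, -2i, 0, 2i]

Computing element-wise:
Z[0] = 5·(0) + 4·(-4) = -16
Z[1] = 5·(4-2i) + 4·(-2i) = 20-18i
Z[2] = 5·(-4) + 4·(0) = -20
Z[3] = 5·(4+2i) + 4·(2i) = 20+18i

DFT(5x + 4y) = 5·X + 4·Y = [-16, 20-18i, -20, 20+18i]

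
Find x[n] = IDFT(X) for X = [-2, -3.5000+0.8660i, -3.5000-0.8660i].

x[n] = (1/3) Σ(k=0 to 2) X[k] · e^(2πikn/3)

Computing each x[n]:
x[0] = -3
x[1] = 0
x[2] = 1

x = [-3, 0, 1]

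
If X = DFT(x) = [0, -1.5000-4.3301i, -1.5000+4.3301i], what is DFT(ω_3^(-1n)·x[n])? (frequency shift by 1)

Modulation property: DFT(ω_3^(-1n)·x[n]) = X[(k-1) mod 3], so circularly shift X by 1 positions.

X[k-1] = [-1.5000+4.3301i, 0, -1.5000-4.3301i]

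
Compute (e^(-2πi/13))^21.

Since ω_13^13 = 1, powers reduce modulo 13.
21 mod 13 = 8
So ω_13^21 = ω_13^8 = e^(-2πi·8/13)

ω_13^21 = ω_13^8 = -0.7485+0.6631i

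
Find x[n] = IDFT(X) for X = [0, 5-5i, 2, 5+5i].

x[n] = (1/4) Σ(k=0 to 3) X[k] · e^(2πikn/4)

Computing each x[n]:
x[0] = 3
x[1] = 2
x[2] = -2
x[3] = -3

x = [3, 2, -2, -3]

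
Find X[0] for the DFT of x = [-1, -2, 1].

X[0] = Σ(n=0 to 2) x[n] · ω_3^0 = Σ x[n]
= (-1) + (-2) + (1)

X[0] = -2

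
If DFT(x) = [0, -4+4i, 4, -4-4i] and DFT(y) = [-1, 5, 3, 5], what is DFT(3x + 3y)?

By linearity: DFT(3x + 3y) = 3·DFT(x) + 3·DFT(y)
= 3·[0, -4+4i, 4, -4-4i] + 3·[-1, 5, 3, 5]

Computing element-wise:
Z[0] = 3·(0) + 3·(-1) = -3
Z[1] = 3·(-4+4i) + 3·(5) = 3+12i
Z[2] = 3·(4) + 3·(3) = 21
Z[3] = 3·(-4-4i) + 3·(5) = 3-12i

DFT(3x + 3y) = 3·X + 3·Y = [-3, 3+12i, 21, 3-12i]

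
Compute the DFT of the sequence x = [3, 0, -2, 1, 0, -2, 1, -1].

X[k] = Σ(n=0 to 7) x[n] · ω_8^(nk)
where ω_8 = e^(-2πi/8)

Computing each X[k]:
X[0] = 0
X[1] = 3.0000+0.1716i
X[2] = 4+2i
X[3] = 3.0000-5.8284i
X[4] = 4
X[5] = 3.0000+5.8284i
X[6] = 4-2i
X[7] = 3.0000-0.1716i

X = [0, 3.0000+0.1716i, 4+2i, 3.0000-5.8284i, 4, 3.0000+5.8284i, 4-2i, 3.0000-0.1716i]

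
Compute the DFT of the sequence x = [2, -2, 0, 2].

X[k] = Σ(n=0 to 3) x[n] · ω_4^(nk)
where ω_4 = e^(-2πi/4)

Computing each X[k]:
X[0] = 2
X[1] = 2+4i
X[2] = 2
X[3] = 2-4i

X = [2, 2+4i, 2, 2-4i]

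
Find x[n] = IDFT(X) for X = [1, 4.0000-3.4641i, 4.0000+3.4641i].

x[n] = (1/3) Σ(k=0 to 2) X[k] · e^(2πikn/3)

Computing each x[n]:
x[0] = 3
x[1] = 1
x[2] = -3

x = [3, 1, -3]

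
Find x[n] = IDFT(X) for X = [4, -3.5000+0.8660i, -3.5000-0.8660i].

x[n] = (1/3) Σ(k=0 to 2) X[k] · e^(2πikn/3)

Computing each x[n]:
x[0] = -1
x[1] = 2
x[2] = 3

x = [-1, 2, 3]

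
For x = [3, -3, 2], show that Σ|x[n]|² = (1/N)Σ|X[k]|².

Time domain:
Σ|x[n]|² = |3|² + |-3|² + |2|² = 22.0000

Frequency domain:
(1/3)Σ|X[k]|² = (1/3)(|2|² + |3.5000+4.3301i|² + |3.5000-4.3301i|²) = (1/3)·66.0000 = 22.0000

Both sides agree, confirming Parseval's theorem.

Σ|x[n]|² = (1/N)Σ|X[k]|² = 22.0000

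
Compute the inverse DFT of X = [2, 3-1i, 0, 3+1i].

x[n] = (1/4) Σ(k=0 to 3) X[k] · e^(2πikn/4)

Computing each x[n]:
x[0] = 2
x[1] = 1
x[2] = -1
x[3] = 0

x = [2, 1, -1, 0]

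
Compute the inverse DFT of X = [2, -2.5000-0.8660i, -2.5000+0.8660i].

x[n] = (1/3) Σ(k=0 to 2) X[k] · e^(2πikn/3)

Computing each x[n]:
x[0] = -1
x[1] = 2
x[2] = 1

x = [-1, 2, 1]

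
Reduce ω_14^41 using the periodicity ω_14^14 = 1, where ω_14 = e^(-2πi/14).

Since ω_14^14 = 1, powers reduce modulo 14.
41 mod 14 = 13
So ω_14^41 = ω_14^13 = e^(-2πi·13/14)

ω_14^41 = ω_14^13 = 0.9010+0.4339i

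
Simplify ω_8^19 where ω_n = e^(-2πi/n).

Since ω_8^8 = 1, powers reduce modulo 8.
19 mod 8 = 3
So ω_8^19 = ω_8^3 = e^(-2πi·3/8)

ω_8^19 = ω_8^3 = -0.7071-0.7071i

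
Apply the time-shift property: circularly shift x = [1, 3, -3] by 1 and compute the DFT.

Time shift by 1: X_shifted[k] = ω_3^(1k) · X[k]
Shifted x = [-3, 1, 3]

DFT(x[n-1]) = [1, -5.0000+1.7321i, -5.0000-1.7321i]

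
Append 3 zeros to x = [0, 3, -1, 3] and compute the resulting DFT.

Original 4-point DFT: [5, 1, -7, 1]
Zero-padded 7-point DFT provides frequency interpolation.

DFT_7([x, 0, ...]) = [5, -0.6099-2.6722i, 2.1039-1.0132i, -3.9940-5.0083i, -3.9940+5.0083i, 2.1039+1.0132i, -0.6099+2.6722i]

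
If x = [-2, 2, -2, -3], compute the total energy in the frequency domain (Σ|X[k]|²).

Parseval: Σ|x[n]|² = (1/N)Σ|X[k]|², so Σ|X[k]|² = N·Σ|x[n]|² = 4·21.0000

Σ|X[k]|² = N·Σ|x[n]|² = 4·21.0000 = 84.0000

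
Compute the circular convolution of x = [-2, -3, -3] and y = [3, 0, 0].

(x ⊛ y)[n] = Σ(m=0 to 2) x[m] · y[(n-m) mod 3]

Computing each output sample:
(x ⊛ y)[0] = -6
(x ⊛ y)[1] = -9
(x ⊛ y)[2] = -9

x ⊛ y = [-6, -9, -9]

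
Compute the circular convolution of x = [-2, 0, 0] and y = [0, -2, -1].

(x ⊛ y)[n] = Σ(m=0 to 2) x[m] · y[(n-m) mod 3]

Computing each output sample:
(x ⊛ y)[0] = 0
(x ⊛ y)[1] = 4
(x ⊛ y)[2] = 2

x ⊛ y = [0, 4, 2]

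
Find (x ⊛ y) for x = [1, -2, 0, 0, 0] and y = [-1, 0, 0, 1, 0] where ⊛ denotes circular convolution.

(x ⊛ y)[n] = Σ(m=0 to 4) x[m] · y[(n-m) mod 5]

Computing each output sample:
(x ⊛ y)[0] = -1
(x ⊛ y)[1] = 2
(x ⊛ y)[2] = 0
(x ⊛ y)[3] = 1
(x ⊛ y)[4] = -2

x ⊛ y = [-1, 2, 0, 1, -2]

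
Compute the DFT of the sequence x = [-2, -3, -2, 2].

X[k] = Σ(n=0 to 3) x[n] · ω_4^(nk)
where ω_4 = e^(-2πi/4)

Computing each X[k]:
X[0] = -5
X[1] = 5i
X[2] = -3
X[3] = -5i

X = [-5, 5i, -3, -5i]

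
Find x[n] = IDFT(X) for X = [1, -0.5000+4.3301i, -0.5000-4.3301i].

x[n] = (1/3) Σ(k=0 to 2) X[k] · e^(2πikn/3)

Computing each x[n]:
x[0] = 0
x[1] = -2
x[2] = 3

x = [0, -2, 3]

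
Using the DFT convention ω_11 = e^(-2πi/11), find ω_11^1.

ω_11^1 = e^(-2πi·1/11)
= cos(-2π·1/11) + i·sin(-2π·1/11)
= cos(-2π/11) + i·sin(-2π/11)

ω_11^1 = cos(-2π/11) + i·sin(-2π/11) = 0.8413-0.5406i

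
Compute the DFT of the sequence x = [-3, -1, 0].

X[k] = Σ(n=0 to 2) x[n] · ω_3^(nk)
where ω_3 = e^(-2πi/3)

Computing each X[k]:
X[0] = -4
X[1] = -2.5000+0.8660i
X[2] = -2.5000-0.8660i

X = [-4, -2.5000+0.8660i, -2.5000-0.8660i]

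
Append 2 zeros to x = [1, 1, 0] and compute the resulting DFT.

Original 3-point DFT: [2, 0.5000-0.8660i, 0.5000+0.8660i]
Zero-padded 5-point DFT provides frequency interpolation.

DFT_5([x, 0, ...]) = [2, 1.3090-0.9511i, 0.1910-0.5878i, 0.1910+0.5878i, 1.3090+0.9511i]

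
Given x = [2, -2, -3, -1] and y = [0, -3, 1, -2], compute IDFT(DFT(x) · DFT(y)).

(x ⊛ y)[n] = Σ(m=0 to 3) x[m] · y[(n-m) mod 4]

Computing each output sample:
(x ⊛ y)[0] = 4
(x ⊛ y)[1] = -1
(x ⊛ y)[2] = 10
(x ⊛ y)[3] = 3

x ⊛ y = [4, -1, 10, 3]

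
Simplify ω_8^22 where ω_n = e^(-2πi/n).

Since ω_8^8 = 1, powers reduce modulo 8.
22 mod 8 = 6
So ω_8^22 = ω_8^6 = e^(-2πi·6/8)

ω_8^22 = ω_8^6 = 1i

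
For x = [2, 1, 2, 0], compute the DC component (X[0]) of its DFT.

X[0] = Σ(n=0 to 3) x[n] · ω_4^0 = Σ x[n]
= (2) + (1) + (2) + (0)

X[0] = 5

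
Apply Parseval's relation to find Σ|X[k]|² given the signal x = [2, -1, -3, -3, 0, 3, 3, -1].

Parseval: Σ|x[n]|² = (1/N)Σ|X[k]|², so Σ|X[k]|² = N·Σ|x[n]|² = 8·42.0000

Σ|X[k]|² = N·Σ|x[n]|² = 8·42.0000 = 336.0000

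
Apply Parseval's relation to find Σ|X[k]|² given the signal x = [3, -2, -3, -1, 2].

Parseval: Σ|x[n]|² = (1/N)Σ|X[k]|², so Σ|X[k]|² = N·Σ|x[n]|² = 5·27.0000

Σ|X[k]|² = N·Σ|x[n]|² = 5·27.0000 = 135.0000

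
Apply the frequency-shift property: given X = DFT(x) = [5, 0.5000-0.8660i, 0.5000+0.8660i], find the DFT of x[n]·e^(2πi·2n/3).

Modulation property: DFT(ω_3^(-2n)·x[n]) = X[(k-2) mod 3], so circularly shift X by 2 positions.

X[k-2] = [0.5000-0.8660i, 0.5000+0.8660i, 5]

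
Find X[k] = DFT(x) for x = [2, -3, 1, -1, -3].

X[k] = Σ(n=0 to 4) x[n] · ω_5^(nk)
where ω_5 = e^(-2πi/5)

Computing each X[k]:
X[0] = -4
X[1] = 0.1459-1.1756i
X[2] = 6.8541+1.9021i
X[3] = 6.8541-1.9021i
X[4] = 0.1459+1.1756i

X = [-4, 0.1459-1.1756i, 6.8541+1.9021i, 6.8541-1.9021i, 0.1459+1.1756i]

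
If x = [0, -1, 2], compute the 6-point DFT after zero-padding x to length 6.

Original 3-point DFT: [1, -0.5000+2.5981i, -0.5000-2.5981i]
Zero-padded 6-point DFT provides frequency interpolation.

DFT_6([x, 0, ...]) = [1, -1.5000-0.8660i, -0.5000+2.5981i, 3, -0.5000-2.5981i, -1.5000+0.8660i]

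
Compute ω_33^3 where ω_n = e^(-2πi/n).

ω_33^3 = e^(-2πi·3/33)
= cos(-2π·3/33) + i·sin(-2π·3/33)
= cos(-6π/33) + i·sin(-6π/33)

ω_33^3 = cos(-6π/33) + i·sin(-6π/33) = 0.8413-0.5406i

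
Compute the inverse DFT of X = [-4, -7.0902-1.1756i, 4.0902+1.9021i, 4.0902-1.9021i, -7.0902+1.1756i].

x[n] = (1/5) Σ(k=0 to 4) X[k] · e^(2πikn/5)

Computing each x[n]:
x[0] = -2
x[1] = -3
x[2] = 3
x[3] = 1
x[4] = -3

x = [-2, -3, 3, 1, -3]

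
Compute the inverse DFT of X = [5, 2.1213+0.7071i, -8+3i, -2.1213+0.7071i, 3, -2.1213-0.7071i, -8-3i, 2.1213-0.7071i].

x[n] = (1/8) Σ(k=0 to 7) X[k] · e^(2πikn/8)

Computing each x[n]:
x[0] = -1
x[1] = 0
x[2] = 3
x[3] = 0
x[4] = -1
x[5] = -1
x[6] = 3
x[7] = 2

x = [-1, 0, 3, 0, -1, -1, 3, 2]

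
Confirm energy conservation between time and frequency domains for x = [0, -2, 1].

Time domain:
Σ|x[n]|² = |0|² + |-2|² + |1|² = 5.0000

Frequency domain:
(1/3)Σ|X[k]|² = (1/3)(|-1|² + |0.5000+2.5981i|² + |0.5000-2.5981i|²) = (1/3)·15.0000 = 5.0000

Both sides agree, confirming Parseval's theorem.

Σ|x[n]|² = (1/N)Σ|X[k]|² = 5.0000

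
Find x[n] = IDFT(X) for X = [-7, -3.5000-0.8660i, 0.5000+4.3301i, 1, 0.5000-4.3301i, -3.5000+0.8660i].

x[n] = (1/6) Σ(k=0 to 5) X[k] · e^(2πikn/6)

Computing each x[n]:
x[0] = -2
x[1] = -3
x[2] = 1
x[3] = 0
x[4] = -2
x[5] = -1

x = [-2, -3, 1, 0, -2, -1]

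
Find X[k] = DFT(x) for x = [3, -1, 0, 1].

X[k] = Σ(n=0 to 3) x[n] · ω_4^(nk)
where ω_4 = e^(-2πi/4)

Computing each X[k]:
X[0] = 3
X[1] = 3+2i
X[2] = 3
X[3] = 3-2i

X = [3, 3+2i, 3, 3-2i]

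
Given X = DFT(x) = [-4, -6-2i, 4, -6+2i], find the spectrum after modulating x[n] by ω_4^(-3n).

Modulation property: DFT(ω_4^(-3n)·x[n]) = X[(k-3) mod 4], so circularly shift X by 3 positions.

X[k-3] = [-6-2i, 4, -6+2i, -4]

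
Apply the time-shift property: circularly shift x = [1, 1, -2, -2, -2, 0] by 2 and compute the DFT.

Time shift by 2: X_shifted[k] = ω_6^(2k) · X[k]
Shifted x = [-2, 0, 1, 1, -2, -2]

DFT(x[n-2]) = [-4, -3.5000-4.3301i, 0.5000+0.8660i, -2, 0.5000-0.8660i, -3.5000+4.3301i]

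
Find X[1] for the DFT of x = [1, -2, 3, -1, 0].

X[1] = Σ(n=0 to 4) x[n] · ω_5^(1n) where ω_5 = e^(-2πi/5)
= (1)·ω_5^0 + (-2)·ω_5^1 + (3)·ω_5^2 + (-1)·ω_5^3 + (0)·ω_5^4

X[1] = -1.2361-0.4490i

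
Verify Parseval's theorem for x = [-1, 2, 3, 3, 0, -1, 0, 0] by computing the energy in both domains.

Time domain:
Σ|x[n]|² = |-1|² + |2|² + |3|² + |3|² + |0|² + |-1|² + |0|² + |0|² = 24.0000

Frequency domain:
(1/8)Σ|X[k]|² = (1/8)(|6|² + |-1.0000-7.2426i|² + |-4+2i|² + |-1.0000-1.2426i|² + |-2|² + |-1.0000+1.2426i|² + |-4-2i|² + |-1.0000+7.2426i|²) = (1/8)·192.0000 = 24.0000

Both sides agree, confirming Parseval's theorem.

Σ|x[n]|² = (1/N)Σ|X[k]|² = 24.0000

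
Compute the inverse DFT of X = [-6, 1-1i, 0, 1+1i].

x[n] = (1/4) Σ(k=0 to 3) X[k] · e^(2πikn/4)

Computing each x[n]:
x[0] = -1
x[1] = -1
x[2] = -2
x[3] = -2

x = [-1, -1, -2, -2]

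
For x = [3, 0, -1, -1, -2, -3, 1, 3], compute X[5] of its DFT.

X[5] = Σ(n=0 to 7) x[n] · ω_8^(5n) where ω_8 = e^(-2πi/8)
= (3)·ω_8^0 + (0)·ω_8^5 + (-1)·ω_8^10 + (-1)·ω_8^15 + (-2)·ω_8^20 + (-3)·ω_8^25 + (1)·ω_8^30 + (3)·ω_8^35

X[5] = 0.0503+1.2929i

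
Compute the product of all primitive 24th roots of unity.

The primitive 24th roots of unity are ω_24^k for k coprime to 24: k ∈ {1, 5, 7, 11, 13, 17, 19, 23}
Their product equals the constant term of the cyclotomic polynomial Φ_24(x) up to sign.
For n ≥ 3, the product of all primitive nth roots of unity is 1. (For n=1 it is 1; for n=2 it is -1.)

1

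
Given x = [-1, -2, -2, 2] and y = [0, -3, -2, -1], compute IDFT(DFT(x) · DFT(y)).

(x ⊛ y)[n] = Σ(m=0 to 3) x[m] · y[(n-m) mod 4]

Computing each output sample:
(x ⊛ y)[0] = 0
(x ⊛ y)[1] = 1
(x ⊛ y)[2] = 6
(x ⊛ y)[3] = 11

x ⊛ y = [0, 1, 6, 11]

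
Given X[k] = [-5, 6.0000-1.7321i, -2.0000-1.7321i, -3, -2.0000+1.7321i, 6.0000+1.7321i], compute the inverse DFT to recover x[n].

x[n] = (1/6) Σ(k=0 to 5) X[k] · e^(2πikn/6)

Computing each x[n]:
x[0] = 0
x[1] = 2
x[2] = -2
x[3] = -3
x[4] = -2
x[5] = 0

x = [0, 2, -2, -3, -2, 0]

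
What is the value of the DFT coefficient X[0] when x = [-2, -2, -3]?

X[0] = Σ(n=0 to 2) x[n] · ω_3^0 = Σ x[n]
= (-2) + (-2) + (-3)

X[0] = -7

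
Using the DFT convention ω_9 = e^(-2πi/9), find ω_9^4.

ω_9^4 = e^(-2πi·4/9)
= cos(-2π·4/9) + i·sin(-2π·4/9)
= cos(-8π/9) + i·sin(-8π/9)

ω_9^4 = cos(-8π/9) + i·sin(-8π/9) = -0.9397-0.3420i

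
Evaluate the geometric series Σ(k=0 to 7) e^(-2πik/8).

Sum of all nth roots of unity equals 0 for n > 1 (geometric series with r ≠ 1).

0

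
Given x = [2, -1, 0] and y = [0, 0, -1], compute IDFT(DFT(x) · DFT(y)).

(x ⊛ y)[n] = Σ(m=0 to 2) x[m] · y[(n-m) mod 3]

Computing each output sample:
(x ⊛ y)[0] = 1
(x ⊛ y)[1] = 0
(x ⊛ y)[2] = -2

x ⊛ y = [1, 0, -2]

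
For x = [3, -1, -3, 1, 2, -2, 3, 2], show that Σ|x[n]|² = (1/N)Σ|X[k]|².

Time domain:
Σ|x[n]|² = |3|² + |-1|² + |-3|² + |1|² + |2|² + |-2|² + |3|² + |2|² = 41.0000

Frequency domain:
(1/8)Σ|X[k]|² = (1/8)(|5|² + |2.4142+6.0000i|² + |5+6i|² + |-0.4142-6.0000i|² + |5|² + |-0.4142+6.0000i|² + |5-6i|² + |2.4142-6.0000i|²) = (1/8)·328.0000 = 41.0000

Both sides agree, confirming Parseval's theorem.

Σ|x[n]|² = (1/N)Σ|X[k]|² = 41.0000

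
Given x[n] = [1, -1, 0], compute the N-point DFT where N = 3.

X[k] = Σ(n=0 to 2) x[n] · ω_3^(nk)
where ω_3 = e^(-2πi/3)

Computing each X[k]:
X[0] = 0
X[1] = 1.5000+0.8660i
X[2] = 1.5000-0.8660i

X = [0, 1.5000+0.8660i, 1.5000-0.8660i]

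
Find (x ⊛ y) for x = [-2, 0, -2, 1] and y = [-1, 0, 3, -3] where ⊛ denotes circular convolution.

(x ⊛ y)[n] = Σ(m=0 to 3) x[m] · y[(n-m) mod 4]

Computing each output sample:
(x ⊛ y)[0] = -4
(x ⊛ y)[1] = 9
(x ⊛ y)[2] = -7
(x ⊛ y)[3] = 5

x ⊛ y = [-4, 9, -7, 5]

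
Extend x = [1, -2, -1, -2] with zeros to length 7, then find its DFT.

Original 4-point DFT: [-4, 2, 4, 2]
Zero-padded 7-point DFT provides frequency interpolation.

DFT_7([x, 0, ...]) = [-4, 1.7775+3.4064i, 1.0990-0.0477i, 2.6235+2.0358i, 2.6235-2.0358i, 1.0990+0.0477i, 1.7775-3.4064i]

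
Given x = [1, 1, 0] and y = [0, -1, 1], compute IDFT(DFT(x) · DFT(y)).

(x ⊛ y)[n] = Σ(m=0 to 2) x[m] · y[(n-m) mod 3]

Computing each output sample:
(x ⊛ y)[0] = 1
(x ⊛ y)[1] = -1
(x ⊛ y)[2] = 0

x ⊛ y = [1, -1, 0]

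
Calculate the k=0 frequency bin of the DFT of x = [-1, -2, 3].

X[0] = Σ(n=0 to 2) x[n] · ω_3^0 = Σ x[n]
= (-1) + (-2) + (3)

X[0] = 0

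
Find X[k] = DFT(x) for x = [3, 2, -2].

X[k] = Σ(n=0 to 2) x[n] · ω_3^(nk)
where ω_3 = e^(-2πi/3)

Computing each X[k]:
X[0] = 3
X[1] = 3.0000-3.4641i
X[2] = 3.0000+3.4641i

X = [3, 3.0000-3.4641i, 3.0000+3.4641i]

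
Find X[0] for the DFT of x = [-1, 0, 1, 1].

X[0] = Σ(n=0 to 3) x[n] · ω_4^0 = Σ x[n]
= (-1) + (0) + (1) + (1)

X[0] = 1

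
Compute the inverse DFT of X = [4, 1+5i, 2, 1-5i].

x[n] = (1/4) Σ(k=0 to 3) X[k] · e^(2πikn/4)

Computing each x[n]:
x[0] = 2
x[1] = -2
x[2] = 1
x[3] = 3

x = [2, -2, 1, 3]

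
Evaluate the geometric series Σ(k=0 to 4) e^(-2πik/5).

Sum of all nth roots of unity equals 0 for n > 1 (geometric series with r ≠ 1).

0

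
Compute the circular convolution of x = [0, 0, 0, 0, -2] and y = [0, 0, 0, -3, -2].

(x ⊛ y)[n] = Σ(m=0 to 4) x[m] · y[(n-m) mod 5]

Computing each output sample:
(x ⊛ y)[0] = 0
(x ⊛ y)[1] = 0
(x ⊛ y)[2] = 6
(x ⊛ y)[3] = 4
(x ⊛ y)[4] = 0

x ⊛ y = [0, 0, 6, 4, 0]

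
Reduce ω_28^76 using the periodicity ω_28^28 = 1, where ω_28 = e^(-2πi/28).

Since ω_28^28 = 1, powers reduce modulo 28.
76 mod 28 = 20
So ω_28^76 = ω_28^20 = e^(-2πi·20/28)

ω_28^76 = ω_28^20 = -0.2225+0.9749i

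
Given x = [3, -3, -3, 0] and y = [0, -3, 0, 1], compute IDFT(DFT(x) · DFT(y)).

(x ⊛ y)[n] = Σ(m=0 to 3) x[m] · y[(n-m) mod 4]

Computing each output sample:
(x ⊛ y)[0] = -3
(x ⊛ y)[1] = -12
(x ⊛ y)[2] = 9
(x ⊛ y)[3] = 12

x ⊛ y = [-3, -12, 9, 12]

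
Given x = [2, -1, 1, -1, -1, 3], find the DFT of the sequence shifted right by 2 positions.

Time shift by 2: X_shifted[k] = ω_6^(2k) · X[k]
Shifted x = [-1, 3, 2, -1, 1, -1]

DFT(x[n-2]) = [3, -0.5000-4.3301i, -4.5000-2.5981i, 1, -4.5000+2.5981i, -0.5000+4.3301i]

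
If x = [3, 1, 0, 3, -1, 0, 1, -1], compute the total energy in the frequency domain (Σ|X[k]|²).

Parseval: Σ|x[n]|² = (1/N)Σ|X[k]|², so Σ|X[k]|² = N·Σ|x[n]|² = 8·22.0000

Σ|X[k]|² = N·Σ|x[n]|² = 8·22.0000 = 176.0000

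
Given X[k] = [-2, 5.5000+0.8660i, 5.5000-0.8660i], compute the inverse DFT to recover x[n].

x[n] = (1/3) Σ(k=0 to 2) X[k] · e^(2πikn/3)

Computing each x[n]:
x[0] = 3
x[1] = -3
x[2] = -2

x = [3, -3, -2]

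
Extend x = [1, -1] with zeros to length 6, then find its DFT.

Original 2-point DFT: [0, 2]
Zero-padded 6-point DFT provides frequency interpolation.

DFT_6([x, 0, ...]) = [0, 0.5000+0.8660i, 1.5000+0.8660i, 2, 1.5000-0.8660i, 0.5000-0.8660i]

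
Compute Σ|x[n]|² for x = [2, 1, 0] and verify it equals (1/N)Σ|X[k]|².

Time domain:
Σ|x[n]|² = |2|² + |1|² + |0|² = 5.0000

Frequency domain:
(1/3)Σ|X[k]|² = (1/3)(|3|² + |1.5000-0.8660i|² + |1.5000+0.8660i|²) = (1/3)·15.0000 = 5.0000

Both sides agree, confirming Parseval's theorem.

Σ|x[n]|² = (1/N)Σ|X[k]|² = 5.0000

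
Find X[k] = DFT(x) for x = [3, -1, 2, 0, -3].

X[k] = Σ(n=0 to 4) x[n] · ω_5^(nk)
where ω_5 = e^(-2πi/5)

Computing each X[k]:
X[0] = 1
X[1] = 0.1459-3.0777i
X[2] = 6.8541+0.7265i
X[3] = 6.8541-0.7265i
X[4] = 0.1459+3.0777i

X = [1, 0.1459-3.0777i, 6.8541+0.7265i, 6.8541-0.7265i, 0.1459+3.0777i]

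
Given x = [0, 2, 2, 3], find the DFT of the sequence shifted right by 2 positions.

Time shift by 2: X_shifted[k] = ω_4^(2k) · X[k]
Shifted x = [2, 3, 0, 2]

DFT(x[n-2]) = [7, 2-1i, -3, 2+1i]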